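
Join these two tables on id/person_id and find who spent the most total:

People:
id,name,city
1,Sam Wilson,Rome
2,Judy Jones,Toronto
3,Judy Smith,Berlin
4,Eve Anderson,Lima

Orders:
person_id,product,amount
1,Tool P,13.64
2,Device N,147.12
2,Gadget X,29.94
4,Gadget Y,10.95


Join on: people.id = orders.person_id

Joined rows:
  Sam Wilson (Rome) bought Tool P for $13.64
  Judy Jones (Toronto) bought Device N for $147.12
  Judy Jones (Toronto) bought Gadget X for $29.94
  Eve Anderson (Lima) bought Gadget Y for $10.95

Total per person:
  Judy Jones: $177.06
  Sam Wilson: $13.64
  Eve Anderson: $10.95

Top spender: Judy Jones ($177.06)

Judy Jones ($177.06)


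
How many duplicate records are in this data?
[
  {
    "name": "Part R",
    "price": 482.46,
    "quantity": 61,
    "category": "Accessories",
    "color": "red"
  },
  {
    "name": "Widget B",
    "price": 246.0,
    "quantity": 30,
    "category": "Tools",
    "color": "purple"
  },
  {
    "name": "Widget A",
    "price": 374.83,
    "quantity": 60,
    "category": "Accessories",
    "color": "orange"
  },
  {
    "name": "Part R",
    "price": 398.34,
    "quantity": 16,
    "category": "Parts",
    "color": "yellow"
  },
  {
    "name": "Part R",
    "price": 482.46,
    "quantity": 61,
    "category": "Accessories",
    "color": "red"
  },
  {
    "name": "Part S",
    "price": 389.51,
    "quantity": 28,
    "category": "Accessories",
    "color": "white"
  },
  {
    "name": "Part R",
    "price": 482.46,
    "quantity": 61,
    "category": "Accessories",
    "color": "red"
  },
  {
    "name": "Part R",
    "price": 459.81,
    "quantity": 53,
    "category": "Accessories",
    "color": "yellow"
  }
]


Checking 8 records for duplicates:

  Row 1: Part R ($482.46, qty 61)
  Row 2: Widget B ($246.0, qty 30)
  Row 3: Widget A ($374.83, qty 60)
  Row 4: Part R ($398.34, qty 16)
  Row 5: Part R ($482.46, qty 61) <-- DUPLICATE
  Row 6: Part S ($389.51, qty 28)
  Row 7: Part R ($482.46, qty 61) <-- DUPLICATE
  Row 8: Part R ($459.81, qty 53)

Duplicates found: 2
Unique records: 6

2 duplicates, 6 unique


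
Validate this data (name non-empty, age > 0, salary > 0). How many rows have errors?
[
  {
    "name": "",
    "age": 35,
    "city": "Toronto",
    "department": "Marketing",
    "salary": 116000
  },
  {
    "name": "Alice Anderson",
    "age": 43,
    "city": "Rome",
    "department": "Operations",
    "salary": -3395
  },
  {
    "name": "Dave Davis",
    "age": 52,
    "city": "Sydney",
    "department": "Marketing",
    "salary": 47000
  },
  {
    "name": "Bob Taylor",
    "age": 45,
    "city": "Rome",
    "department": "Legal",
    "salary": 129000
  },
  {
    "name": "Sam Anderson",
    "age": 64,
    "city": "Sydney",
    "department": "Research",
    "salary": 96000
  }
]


Validating 5 records:
Rules: name non-empty, age > 0, salary > 0

  Row 1 (???): empty name
  Row 2 (Alice Anderson): negative salary: -3395
  Row 3 (Dave Davis): OK
  Row 4 (Bob Taylor): OK
  Row 5 (Sam Anderson): OK

Total errors: 2

2 errors


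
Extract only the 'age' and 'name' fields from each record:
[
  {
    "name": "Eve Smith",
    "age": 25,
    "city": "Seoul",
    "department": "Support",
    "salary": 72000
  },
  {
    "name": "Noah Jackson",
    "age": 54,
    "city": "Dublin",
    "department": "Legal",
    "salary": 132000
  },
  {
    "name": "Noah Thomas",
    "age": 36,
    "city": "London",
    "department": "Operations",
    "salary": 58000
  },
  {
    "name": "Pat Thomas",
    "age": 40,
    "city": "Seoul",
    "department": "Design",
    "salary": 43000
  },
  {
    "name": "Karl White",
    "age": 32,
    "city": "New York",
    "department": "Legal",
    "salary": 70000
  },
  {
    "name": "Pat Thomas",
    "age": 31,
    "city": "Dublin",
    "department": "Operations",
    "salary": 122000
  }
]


Original: 6 records with fields: name, age, city, department, salary
Keep: ['age', 'name']
Drop: ['city', 'department', 'salary']
Result: 6 records, 2 fields each

[
  {
    "age": 25,
    "name": "Eve Smith"
  },
  {
    "age": 54,
    "name": "Noah Jackson"
  },
  {
    "age": 36,
    "name": "Noah Thomas"
  },
  {
    "age": 40,
    "name": "Pat Thomas"
  },
  {
    "age": 32,
    "name": "Karl White"
  },
  {
    "age": 31,
    "name": "Pat Thomas"
  }
]


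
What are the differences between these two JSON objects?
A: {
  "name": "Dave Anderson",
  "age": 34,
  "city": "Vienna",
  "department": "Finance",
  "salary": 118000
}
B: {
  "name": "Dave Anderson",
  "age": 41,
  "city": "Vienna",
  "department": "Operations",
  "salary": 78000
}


Comparing each field (in key order):
  name: same
  age: DIFFERENT
  city: same
  department: DIFFERENT
  salary: DIFFERENT
Differences:
  age: 34 -> 41
  department: Finance -> Operations
  salary: 118000 -> 78000

3 field(s) changed

3 changes: age, department, salary


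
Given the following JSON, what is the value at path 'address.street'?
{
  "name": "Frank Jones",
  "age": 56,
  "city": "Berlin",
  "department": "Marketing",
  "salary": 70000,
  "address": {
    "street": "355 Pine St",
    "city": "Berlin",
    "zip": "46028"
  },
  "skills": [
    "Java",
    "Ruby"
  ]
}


Query: address.street
Path: address -> street
Value: 355 Pine St

355 Pine St


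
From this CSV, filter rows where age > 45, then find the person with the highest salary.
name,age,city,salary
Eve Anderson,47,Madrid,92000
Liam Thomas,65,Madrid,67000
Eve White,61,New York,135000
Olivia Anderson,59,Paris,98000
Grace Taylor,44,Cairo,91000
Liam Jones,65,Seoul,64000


Filter: age > 45
Sort by: salary (descending)

Filtered records (5):
  Eve White, age 61, salary $135000
  Olivia Anderson, age 59, salary $98000
  Eve Anderson, age 47, salary $92000
  Liam Thomas, age 65, salary $67000
  Liam Jones, age 65, salary $64000

Highest salary: Eve White ($135000)

Eve White


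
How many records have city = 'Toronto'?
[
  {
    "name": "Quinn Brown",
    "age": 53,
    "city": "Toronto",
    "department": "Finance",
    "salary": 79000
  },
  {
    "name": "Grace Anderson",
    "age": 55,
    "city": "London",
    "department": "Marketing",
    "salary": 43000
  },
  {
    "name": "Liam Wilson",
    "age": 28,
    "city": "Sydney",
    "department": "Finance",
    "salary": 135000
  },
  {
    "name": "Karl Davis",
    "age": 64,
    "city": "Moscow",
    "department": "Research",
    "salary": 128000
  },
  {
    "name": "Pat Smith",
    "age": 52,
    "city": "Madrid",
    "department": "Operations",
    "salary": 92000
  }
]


Data: 5 records
Condition: city = 'Toronto'

Checking each record:
  Quinn Brown: Toronto MATCH
  Grace Anderson: London
  Liam Wilson: Sydney
  Karl Davis: Moscow
  Pat Smith: Madrid

Count: 1

1


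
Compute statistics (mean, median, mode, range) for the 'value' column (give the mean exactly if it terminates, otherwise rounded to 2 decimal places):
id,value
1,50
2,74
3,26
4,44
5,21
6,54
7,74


Data: [50, 74, 26, 44, 21, 54, 74]
Count: 7
Sum: 343
Mean: 343/7 = 49
Sorted: [21, 26, 44, 50, 54, 74, 74]
Median: 50.0
Mode: 74 (2 times)
Range: 74 - 21 = 53
Min: 21, Max: 74

mean=49, median=50.0, mode=74, range=53


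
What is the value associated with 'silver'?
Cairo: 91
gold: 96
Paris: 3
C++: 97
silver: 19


Looking up key 'silver'
Value: 19

19


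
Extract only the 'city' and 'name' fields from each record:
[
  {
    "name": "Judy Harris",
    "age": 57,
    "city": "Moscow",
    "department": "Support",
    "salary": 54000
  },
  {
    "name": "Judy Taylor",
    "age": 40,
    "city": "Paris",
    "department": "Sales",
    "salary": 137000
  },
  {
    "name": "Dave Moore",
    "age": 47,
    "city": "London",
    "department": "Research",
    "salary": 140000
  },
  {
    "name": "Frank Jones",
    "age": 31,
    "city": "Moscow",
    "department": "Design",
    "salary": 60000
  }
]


Original: 4 records with fields: name, age, city, department, salary
Keep: ['city', 'name']
Drop: ['age', 'department', 'salary']
Result: 4 records, 2 fields each

[
  {
    "city": "Moscow",
    "name": "Judy Harris"
  },
  {
    "city": "Paris",
    "name": "Judy Taylor"
  },
  {
    "city": "London",
    "name": "Dave Moore"
  },
  {
    "city": "Moscow",
    "name": "Frank Jones"
  }
]


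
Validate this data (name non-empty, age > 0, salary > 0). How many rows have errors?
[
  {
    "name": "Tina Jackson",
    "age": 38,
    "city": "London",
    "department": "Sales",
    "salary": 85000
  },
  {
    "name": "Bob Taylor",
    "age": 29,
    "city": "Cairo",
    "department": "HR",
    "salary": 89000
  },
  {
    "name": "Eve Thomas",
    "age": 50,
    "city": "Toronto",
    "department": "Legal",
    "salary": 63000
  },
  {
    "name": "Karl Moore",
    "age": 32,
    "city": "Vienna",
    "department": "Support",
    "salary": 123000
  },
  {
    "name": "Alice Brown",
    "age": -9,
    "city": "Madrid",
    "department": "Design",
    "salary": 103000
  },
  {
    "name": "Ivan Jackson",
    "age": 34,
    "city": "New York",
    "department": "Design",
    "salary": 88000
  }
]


Validating 6 records:
Rules: name non-empty, age > 0, salary > 0

  Row 1 (Tina Jackson): OK
  Row 2 (Bob Taylor): OK
  Row 3 (Eve Thomas): OK
  Row 4 (Karl Moore): OK
  Row 5 (Alice Brown): negative age: -9
  Row 6 (Ivan Jackson): OK

Total errors: 1

1 errors


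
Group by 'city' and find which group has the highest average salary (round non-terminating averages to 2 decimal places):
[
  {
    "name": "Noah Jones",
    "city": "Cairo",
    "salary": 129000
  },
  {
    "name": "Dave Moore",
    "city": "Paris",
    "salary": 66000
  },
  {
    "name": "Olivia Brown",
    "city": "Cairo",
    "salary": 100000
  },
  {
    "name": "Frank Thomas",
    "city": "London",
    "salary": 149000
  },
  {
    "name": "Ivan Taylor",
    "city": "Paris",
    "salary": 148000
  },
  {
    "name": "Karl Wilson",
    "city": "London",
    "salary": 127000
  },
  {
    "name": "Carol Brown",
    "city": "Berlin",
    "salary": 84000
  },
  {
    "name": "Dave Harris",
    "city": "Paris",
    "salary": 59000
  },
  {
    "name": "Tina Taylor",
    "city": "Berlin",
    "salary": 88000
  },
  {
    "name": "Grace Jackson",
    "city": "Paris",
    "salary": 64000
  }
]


Group by: city

Groups:
  Berlin: 2 people, avg salary = 172000/2 = $86000
  Cairo: 2 people, avg salary = 229000/2 = $114500
  London: 2 people, avg salary = 276000/2 = $138000
  Paris: 4 people, avg salary = 337000/4 = $84250

Highest average salary: London ($138000)

London ($138000)


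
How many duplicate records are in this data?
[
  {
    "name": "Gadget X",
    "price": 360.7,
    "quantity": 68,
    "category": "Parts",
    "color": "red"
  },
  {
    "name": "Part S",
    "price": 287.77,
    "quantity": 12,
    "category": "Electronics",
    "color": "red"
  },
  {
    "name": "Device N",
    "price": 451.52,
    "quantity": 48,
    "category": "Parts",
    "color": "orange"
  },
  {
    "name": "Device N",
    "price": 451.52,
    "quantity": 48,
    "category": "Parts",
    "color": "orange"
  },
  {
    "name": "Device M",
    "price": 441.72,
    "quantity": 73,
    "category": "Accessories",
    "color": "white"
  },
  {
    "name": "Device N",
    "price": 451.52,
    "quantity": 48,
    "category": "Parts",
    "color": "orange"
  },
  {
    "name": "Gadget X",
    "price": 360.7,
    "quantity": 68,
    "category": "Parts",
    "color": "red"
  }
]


Checking 7 records for duplicates:

  Row 1: Gadget X ($360.7, qty 68)
  Row 2: Part S ($287.77, qty 12)
  Row 3: Device N ($451.52, qty 48)
  Row 4: Device N ($451.52, qty 48) <-- DUPLICATE
  Row 5: Device M ($441.72, qty 73)
  Row 6: Device N ($451.52, qty 48) <-- DUPLICATE
  Row 7: Gadget X ($360.7, qty 68) <-- DUPLICATE

Duplicates found: 3
Unique records: 4

3 duplicates, 4 unique


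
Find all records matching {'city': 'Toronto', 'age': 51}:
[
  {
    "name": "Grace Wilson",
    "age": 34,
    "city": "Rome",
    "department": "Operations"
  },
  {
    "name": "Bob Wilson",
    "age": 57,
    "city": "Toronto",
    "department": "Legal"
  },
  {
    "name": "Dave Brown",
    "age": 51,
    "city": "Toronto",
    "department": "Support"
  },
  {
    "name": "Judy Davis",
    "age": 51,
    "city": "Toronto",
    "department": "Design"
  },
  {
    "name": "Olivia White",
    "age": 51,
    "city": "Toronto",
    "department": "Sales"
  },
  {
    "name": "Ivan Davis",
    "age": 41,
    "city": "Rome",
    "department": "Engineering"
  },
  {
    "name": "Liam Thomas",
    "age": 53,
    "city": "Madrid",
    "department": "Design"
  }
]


Search criteria: {'city': 'Toronto', 'age': 51}

Checking 7 records:
  Grace Wilson: {city: Rome, age: 34}
  Bob Wilson: {city: Toronto, age: 57}
  Dave Brown: {city: Toronto, age: 51} <-- MATCH
  Judy Davis: {city: Toronto, age: 51} <-- MATCH
  Olivia White: {city: Toronto, age: 51} <-- MATCH
  Ivan Davis: {city: Rome, age: 41}
  Liam Thomas: {city: Madrid, age: 53}

Matches: ["Dave Brown", "Judy Davis", "Olivia White"]

["Dave Brown", "Judy Davis", "Olivia White"]


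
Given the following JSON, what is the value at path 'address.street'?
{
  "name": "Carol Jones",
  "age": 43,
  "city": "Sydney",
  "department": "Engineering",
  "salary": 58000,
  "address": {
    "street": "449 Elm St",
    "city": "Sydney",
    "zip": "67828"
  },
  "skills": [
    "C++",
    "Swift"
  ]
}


Query: address.street
Path: address -> street
Value: 449 Elm St

449 Elm St


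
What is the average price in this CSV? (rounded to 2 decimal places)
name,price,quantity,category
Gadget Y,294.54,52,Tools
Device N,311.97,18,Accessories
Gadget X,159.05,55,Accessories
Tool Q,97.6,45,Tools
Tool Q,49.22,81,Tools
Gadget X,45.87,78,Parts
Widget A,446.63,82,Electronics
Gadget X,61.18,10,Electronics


Computing average price:
Values: [294.54, 311.97, 159.05, 97.6, 49.22, 45.87, 446.63, 61.18]
Sum = 1466.06
Count = 8
Average = 1466.06/8 = 183.2575 exactly -> 183.26 (rounded half-up to 2 decimal places)

183.26


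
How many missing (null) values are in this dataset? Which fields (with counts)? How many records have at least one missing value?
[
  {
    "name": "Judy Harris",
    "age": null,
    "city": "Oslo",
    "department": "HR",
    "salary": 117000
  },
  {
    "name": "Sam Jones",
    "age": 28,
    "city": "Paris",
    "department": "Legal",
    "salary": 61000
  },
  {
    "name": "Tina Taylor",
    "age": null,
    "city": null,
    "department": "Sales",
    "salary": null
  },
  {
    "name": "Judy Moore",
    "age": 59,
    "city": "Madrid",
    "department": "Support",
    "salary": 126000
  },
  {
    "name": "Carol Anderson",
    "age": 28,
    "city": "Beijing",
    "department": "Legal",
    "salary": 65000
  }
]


Checking for missing (null) values in 5 records:

  Judy Harris: age
  Sam Jones: complete
  Tina Taylor: age, city, salary
  Judy Moore: complete
  Carol Anderson: complete

Per field:
  name: 0 missing
  age: 2 missing
  city: 1 missing
  department: 0 missing
  salary: 1 missing

Total missing values: 4
Records with any missing: 2

4 missing values (age: 2, city: 1, salary: 1); 2 incomplete records


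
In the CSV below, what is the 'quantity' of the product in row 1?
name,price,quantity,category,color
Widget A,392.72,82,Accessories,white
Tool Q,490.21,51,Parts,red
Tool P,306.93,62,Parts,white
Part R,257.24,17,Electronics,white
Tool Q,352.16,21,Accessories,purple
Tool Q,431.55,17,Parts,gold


Query: Row 1 ('Widget A'), column 'quantity'
Value: 82

82


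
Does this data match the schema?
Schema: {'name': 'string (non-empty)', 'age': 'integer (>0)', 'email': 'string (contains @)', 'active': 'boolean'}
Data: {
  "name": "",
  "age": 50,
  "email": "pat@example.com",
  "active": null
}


Validating each field against schema:
  name: FAIL ("" is an empty string)
  age: OK (positive integer)
  email: OK (string with @)
  active: FAIL (null is not a boolean)

Result: INVALID (2 errors: name, active)

INVALID (2 errors: name, active)


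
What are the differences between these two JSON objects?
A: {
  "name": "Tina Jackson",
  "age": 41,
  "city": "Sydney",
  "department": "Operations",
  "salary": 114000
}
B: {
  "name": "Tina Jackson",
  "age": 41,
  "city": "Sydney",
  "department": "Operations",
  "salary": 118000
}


Comparing each field (in key order):
  name: same
  age: same
  city: same
  department: same
  salary: DIFFERENT
Differences:
  salary: 114000 -> 118000

1 field(s) changed

1 change: salary


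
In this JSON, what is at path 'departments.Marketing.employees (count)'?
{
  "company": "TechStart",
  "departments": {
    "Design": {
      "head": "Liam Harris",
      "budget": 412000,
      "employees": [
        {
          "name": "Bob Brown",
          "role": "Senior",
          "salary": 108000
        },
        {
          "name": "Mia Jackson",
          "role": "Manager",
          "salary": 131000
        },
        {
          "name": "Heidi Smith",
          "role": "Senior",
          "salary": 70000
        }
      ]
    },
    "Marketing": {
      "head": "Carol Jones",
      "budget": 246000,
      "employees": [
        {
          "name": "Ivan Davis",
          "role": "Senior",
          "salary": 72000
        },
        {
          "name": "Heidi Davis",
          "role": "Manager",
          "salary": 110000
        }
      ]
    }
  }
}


Path: departments.Marketing.employees (count)

Navigate:
  -> departments
  -> Marketing
  -> employees (array, length 2)

2


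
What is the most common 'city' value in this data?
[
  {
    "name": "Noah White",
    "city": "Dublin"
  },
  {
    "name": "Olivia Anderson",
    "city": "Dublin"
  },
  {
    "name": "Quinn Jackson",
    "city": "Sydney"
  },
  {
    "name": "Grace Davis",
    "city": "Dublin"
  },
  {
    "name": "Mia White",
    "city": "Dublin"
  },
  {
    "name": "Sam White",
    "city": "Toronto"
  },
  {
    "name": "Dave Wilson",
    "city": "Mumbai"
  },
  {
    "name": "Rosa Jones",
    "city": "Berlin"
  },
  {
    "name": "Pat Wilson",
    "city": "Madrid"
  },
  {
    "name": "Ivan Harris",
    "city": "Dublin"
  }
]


Counting 'city' values across 10 records:

  Dublin: 5 #####
  Sydney: 1 #
  Toronto: 1 #
  Mumbai: 1 #
  Berlin: 1 #
  Madrid: 1 #

Most common: Dublin (5 times)

Dublin (5 times)


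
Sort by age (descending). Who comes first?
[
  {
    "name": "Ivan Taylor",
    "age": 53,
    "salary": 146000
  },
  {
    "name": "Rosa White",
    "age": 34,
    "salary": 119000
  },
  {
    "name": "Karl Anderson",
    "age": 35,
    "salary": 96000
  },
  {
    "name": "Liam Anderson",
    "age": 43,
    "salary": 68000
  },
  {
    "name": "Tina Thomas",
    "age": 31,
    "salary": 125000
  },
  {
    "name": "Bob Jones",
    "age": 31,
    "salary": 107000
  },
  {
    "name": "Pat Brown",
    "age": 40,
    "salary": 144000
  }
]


Sort by: age (descending)

Sorted order:
  1. Ivan Taylor (age = 53)
  2. Liam Anderson (age = 43)
  3. Pat Brown (age = 40)
  4. Karl Anderson (age = 35)
  5. Rosa White (age = 34)
  6. Tina Thomas (age = 31)
  7. Bob Jones (age = 31)

First: Ivan Taylor

Ivan Taylor


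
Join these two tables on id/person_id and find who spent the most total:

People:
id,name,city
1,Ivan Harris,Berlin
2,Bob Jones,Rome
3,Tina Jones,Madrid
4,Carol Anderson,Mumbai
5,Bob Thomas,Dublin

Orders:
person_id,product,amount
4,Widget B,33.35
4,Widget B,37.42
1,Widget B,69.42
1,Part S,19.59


Join on: people.id = orders.person_id

Joined rows:
  Carol Anderson (Mumbai) bought Widget B for $33.35
  Carol Anderson (Mumbai) bought Widget B for $37.42
  Ivan Harris (Berlin) bought Widget B for $69.42
  Ivan Harris (Berlin) bought Part S for $19.59

Total per person:
  Ivan Harris: $89.01
  Carol Anderson: $70.77

Top spender: Ivan Harris ($89.01)

Ivan Harris ($89.01)


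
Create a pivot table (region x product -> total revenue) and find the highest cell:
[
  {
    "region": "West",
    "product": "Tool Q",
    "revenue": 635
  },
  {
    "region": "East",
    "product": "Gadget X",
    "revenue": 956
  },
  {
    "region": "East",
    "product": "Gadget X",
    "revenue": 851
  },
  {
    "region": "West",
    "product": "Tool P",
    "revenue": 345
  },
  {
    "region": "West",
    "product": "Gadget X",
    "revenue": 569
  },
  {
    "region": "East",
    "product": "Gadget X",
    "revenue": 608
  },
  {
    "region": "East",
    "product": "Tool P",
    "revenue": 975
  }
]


Pivot: region (rows) x product (columns) -> total revenue

     Gadget X      Tool P        Tool Q      
East          2415           975             0  
West           569           345           635  

Highest: East / Gadget X = $2415

East / Gadget X = $2415


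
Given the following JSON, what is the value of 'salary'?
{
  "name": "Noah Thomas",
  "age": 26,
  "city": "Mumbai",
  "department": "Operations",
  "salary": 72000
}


Looking up field 'salary'
Value: 72000

72000


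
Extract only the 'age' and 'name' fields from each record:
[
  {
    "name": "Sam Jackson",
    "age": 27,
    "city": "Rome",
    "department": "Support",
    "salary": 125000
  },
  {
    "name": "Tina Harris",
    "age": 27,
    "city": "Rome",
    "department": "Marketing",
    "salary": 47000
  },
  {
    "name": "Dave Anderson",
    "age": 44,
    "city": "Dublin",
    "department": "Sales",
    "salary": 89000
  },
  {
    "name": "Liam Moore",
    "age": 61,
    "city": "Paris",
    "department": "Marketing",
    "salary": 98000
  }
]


Original: 4 records with fields: name, age, city, department, salary
Keep: ['age', 'name']
Drop: ['city', 'department', 'salary']
Result: 4 records, 2 fields each

[
  {
    "age": 27,
    "name": "Sam Jackson"
  },
  {
    "age": 27,
    "name": "Tina Harris"
  },
  {
    "age": 44,
    "name": "Dave Anderson"
  },
  {
    "age": 61,
    "name": "Liam Moore"
  }
]


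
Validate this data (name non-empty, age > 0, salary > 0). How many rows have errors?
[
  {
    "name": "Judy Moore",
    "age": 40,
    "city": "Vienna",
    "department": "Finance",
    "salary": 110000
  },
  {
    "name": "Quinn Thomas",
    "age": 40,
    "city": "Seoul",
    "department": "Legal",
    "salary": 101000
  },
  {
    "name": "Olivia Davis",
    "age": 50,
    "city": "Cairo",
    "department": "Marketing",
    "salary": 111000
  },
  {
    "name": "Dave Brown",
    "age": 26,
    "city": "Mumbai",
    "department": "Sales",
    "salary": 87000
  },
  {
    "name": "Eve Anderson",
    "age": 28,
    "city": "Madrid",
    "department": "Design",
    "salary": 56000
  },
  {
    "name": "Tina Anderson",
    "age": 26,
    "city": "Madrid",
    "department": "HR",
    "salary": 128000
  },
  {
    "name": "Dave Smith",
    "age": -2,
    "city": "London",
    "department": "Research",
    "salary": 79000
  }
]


Validating 7 records:
Rules: name non-empty, age > 0, salary > 0

  Row 1 (Judy Moore): OK
  Row 2 (Quinn Thomas): OK
  Row 3 (Olivia Davis): OK
  Row 4 (Dave Brown): OK
  Row 5 (Eve Anderson): OK
  Row 6 (Tina Anderson): OK
  Row 7 (Dave Smith): negative age: -2

Total errors: 1

1 errors


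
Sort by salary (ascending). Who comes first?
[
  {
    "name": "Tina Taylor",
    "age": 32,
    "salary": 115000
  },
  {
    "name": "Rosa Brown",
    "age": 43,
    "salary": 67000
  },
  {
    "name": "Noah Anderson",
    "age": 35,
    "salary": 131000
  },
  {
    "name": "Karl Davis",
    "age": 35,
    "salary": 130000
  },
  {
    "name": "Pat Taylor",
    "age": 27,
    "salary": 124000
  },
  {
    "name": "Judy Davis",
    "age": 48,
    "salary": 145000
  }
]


Sort by: salary (ascending)

Sorted order:
  1. Rosa Brown (salary = 67000)
  2. Tina Taylor (salary = 115000)
  3. Pat Taylor (salary = 124000)
  4. Karl Davis (salary = 130000)
  5. Noah Anderson (salary = 131000)
  6. Judy Davis (salary = 145000)

First: Rosa Brown

Rosa Brown


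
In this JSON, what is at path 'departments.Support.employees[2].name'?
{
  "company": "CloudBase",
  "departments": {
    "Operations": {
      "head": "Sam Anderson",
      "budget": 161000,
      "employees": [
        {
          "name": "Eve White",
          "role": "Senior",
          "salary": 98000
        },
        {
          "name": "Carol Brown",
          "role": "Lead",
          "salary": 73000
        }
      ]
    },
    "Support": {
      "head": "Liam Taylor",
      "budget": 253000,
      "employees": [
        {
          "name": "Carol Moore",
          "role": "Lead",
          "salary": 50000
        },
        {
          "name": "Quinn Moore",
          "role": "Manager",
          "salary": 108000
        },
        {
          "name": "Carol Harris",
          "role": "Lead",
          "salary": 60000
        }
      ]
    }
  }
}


Path: departments.Support.employees[2].name

Navigate:
  -> departments
  -> Support
  -> employees[2].name = 'Carol Harris'

Carol Harris


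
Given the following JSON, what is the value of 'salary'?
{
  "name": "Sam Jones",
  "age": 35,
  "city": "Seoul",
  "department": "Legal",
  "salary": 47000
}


Looking up field 'salary'
Value: 47000

47000


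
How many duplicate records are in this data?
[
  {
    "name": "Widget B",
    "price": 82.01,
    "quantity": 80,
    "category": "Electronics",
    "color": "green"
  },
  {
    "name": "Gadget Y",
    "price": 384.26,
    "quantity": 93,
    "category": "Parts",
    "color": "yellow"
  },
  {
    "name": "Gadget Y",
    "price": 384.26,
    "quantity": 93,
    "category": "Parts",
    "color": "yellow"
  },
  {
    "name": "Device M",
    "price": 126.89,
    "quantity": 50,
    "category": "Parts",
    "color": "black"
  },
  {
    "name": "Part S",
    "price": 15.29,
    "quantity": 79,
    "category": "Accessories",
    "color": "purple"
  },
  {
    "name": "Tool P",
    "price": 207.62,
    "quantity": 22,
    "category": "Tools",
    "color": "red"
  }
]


Checking 6 records for duplicates:

  Row 1: Widget B ($82.01, qty 80)
  Row 2: Gadget Y ($384.26, qty 93)
  Row 3: Gadget Y ($384.26, qty 93) <-- DUPLICATE
  Row 4: Device M ($126.89, qty 50)
  Row 5: Part S ($15.29, qty 79)
  Row 6: Tool P ($207.62, qty 22)

Duplicates found: 1
Unique records: 5

1 duplicates, 5 unique


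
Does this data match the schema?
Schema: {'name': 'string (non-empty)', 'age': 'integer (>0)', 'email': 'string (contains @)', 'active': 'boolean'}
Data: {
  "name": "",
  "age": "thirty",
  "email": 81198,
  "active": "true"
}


Validating each field against schema:
  name: FAIL ("" is an empty string)
  age: FAIL ("thirty" is not an integer)
  email: FAIL (81198 is not a string)
  active: FAIL ("true" is not a boolean)

Result: INVALID (4 errors: name, age, email, active)

INVALID (4 errors: name, age, email, active)


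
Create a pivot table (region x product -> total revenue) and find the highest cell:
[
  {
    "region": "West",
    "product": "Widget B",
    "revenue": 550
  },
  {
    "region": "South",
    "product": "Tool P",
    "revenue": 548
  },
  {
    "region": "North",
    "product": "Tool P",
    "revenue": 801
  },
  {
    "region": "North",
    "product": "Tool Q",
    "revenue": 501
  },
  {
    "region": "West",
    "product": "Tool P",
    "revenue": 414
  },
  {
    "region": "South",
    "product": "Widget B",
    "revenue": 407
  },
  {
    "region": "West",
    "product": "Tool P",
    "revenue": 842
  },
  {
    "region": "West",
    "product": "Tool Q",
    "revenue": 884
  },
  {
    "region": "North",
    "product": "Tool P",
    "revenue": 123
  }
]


Pivot: region (rows) x product (columns) -> total revenue

     Tool P        Tool Q        Widget B    
North          924           501             0  
South          548             0           407  
West          1256           884           550  

Highest: West / Tool P = $1256

West / Tool P = $1256


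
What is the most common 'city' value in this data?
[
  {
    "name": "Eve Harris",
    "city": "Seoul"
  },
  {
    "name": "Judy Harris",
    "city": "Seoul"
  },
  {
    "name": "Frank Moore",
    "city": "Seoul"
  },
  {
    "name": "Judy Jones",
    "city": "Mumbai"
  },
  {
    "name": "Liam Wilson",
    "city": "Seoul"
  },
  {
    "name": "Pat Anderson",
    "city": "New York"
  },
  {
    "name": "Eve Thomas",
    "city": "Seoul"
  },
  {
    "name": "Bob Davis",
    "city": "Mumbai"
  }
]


Counting 'city' values across 8 records:

  Seoul: 5 #####
  Mumbai: 2 ##
  New York: 1 #

Most common: Seoul (5 times)

Seoul (5 times)


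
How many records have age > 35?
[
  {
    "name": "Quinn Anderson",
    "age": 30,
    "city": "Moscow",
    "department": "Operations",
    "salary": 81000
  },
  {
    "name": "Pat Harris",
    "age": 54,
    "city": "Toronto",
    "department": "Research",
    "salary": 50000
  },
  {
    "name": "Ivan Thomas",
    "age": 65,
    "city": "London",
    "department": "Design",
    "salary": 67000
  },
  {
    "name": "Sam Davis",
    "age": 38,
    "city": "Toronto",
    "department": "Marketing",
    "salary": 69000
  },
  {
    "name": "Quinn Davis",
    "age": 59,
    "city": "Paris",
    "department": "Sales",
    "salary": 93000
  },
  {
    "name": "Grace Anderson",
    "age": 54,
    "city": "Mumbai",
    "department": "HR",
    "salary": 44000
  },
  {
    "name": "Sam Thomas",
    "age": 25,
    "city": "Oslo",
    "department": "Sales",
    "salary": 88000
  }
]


Data: 7 records
Condition: age > 35

Checking each record:
  Quinn Anderson: 30
  Pat Harris: 54 MATCH
  Ivan Thomas: 65 MATCH
  Sam Davis: 38 MATCH
  Quinn Davis: 59 MATCH
  Grace Anderson: 54 MATCH
  Sam Thomas: 25

Count: 5

5


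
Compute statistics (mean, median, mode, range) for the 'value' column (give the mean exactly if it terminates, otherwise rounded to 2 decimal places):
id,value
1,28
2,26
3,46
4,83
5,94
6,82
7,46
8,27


Data: [28, 26, 46, 83, 94, 82, 46, 27]
Count: 8
Sum: 432
Mean: 432/8 = 54
Sorted: [26, 27, 28, 46, 46, 82, 83, 94]
Median: 46.0
Mode: 46 (2 times)
Range: 94 - 26 = 68
Min: 26, Max: 94

mean=54, median=46.0, mode=46, range=68


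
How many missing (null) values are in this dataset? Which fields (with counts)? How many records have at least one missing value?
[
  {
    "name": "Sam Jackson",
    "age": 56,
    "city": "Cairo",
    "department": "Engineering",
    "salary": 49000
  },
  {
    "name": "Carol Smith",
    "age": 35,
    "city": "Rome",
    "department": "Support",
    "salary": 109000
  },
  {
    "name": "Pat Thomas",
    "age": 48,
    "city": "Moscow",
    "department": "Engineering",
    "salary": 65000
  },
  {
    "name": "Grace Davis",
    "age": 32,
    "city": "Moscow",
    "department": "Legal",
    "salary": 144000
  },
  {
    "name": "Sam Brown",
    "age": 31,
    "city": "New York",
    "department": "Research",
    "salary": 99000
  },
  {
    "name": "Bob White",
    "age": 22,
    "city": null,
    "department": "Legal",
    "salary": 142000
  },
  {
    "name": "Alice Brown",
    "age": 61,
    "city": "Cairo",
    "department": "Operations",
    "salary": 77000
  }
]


Checking for missing (null) values in 7 records:

  Sam Jackson: complete
  Carol Smith: complete
  Pat Thomas: complete
  Grace Davis: complete
  Sam Brown: complete
  Bob White: city
  Alice Brown: complete

Per field:
  name: 0 missing
  age: 0 missing
  city: 1 missing
  department: 0 missing
  salary: 0 missing

Total missing values: 1
Records with any missing: 1

1 missing values (city: 1); 1 incomplete records


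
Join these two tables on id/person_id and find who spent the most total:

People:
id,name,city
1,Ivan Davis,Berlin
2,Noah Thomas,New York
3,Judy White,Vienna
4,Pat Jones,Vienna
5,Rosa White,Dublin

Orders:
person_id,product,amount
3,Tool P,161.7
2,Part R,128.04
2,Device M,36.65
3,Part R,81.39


Join on: people.id = orders.person_id

Joined rows:
  Judy White (Vienna) bought Tool P for $161.7
  Noah Thomas (New York) bought Part R for $128.04
  Noah Thomas (New York) bought Device M for $36.65
  Judy White (Vienna) bought Part R for $81.39

Total per person:
  Judy White: $243.09
  Noah Thomas: $164.69

Top spender: Judy White ($243.09)

Judy White ($243.09)


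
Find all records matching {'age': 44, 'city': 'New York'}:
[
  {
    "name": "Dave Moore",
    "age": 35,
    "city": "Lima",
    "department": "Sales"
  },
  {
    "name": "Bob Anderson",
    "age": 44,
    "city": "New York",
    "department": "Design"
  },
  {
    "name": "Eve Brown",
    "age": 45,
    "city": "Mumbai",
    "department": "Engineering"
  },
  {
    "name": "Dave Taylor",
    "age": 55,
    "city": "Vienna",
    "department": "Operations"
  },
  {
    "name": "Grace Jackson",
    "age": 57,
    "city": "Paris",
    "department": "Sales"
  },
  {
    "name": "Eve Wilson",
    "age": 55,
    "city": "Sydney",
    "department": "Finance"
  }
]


Search criteria: {'age': 44, 'city': 'New York'}

Checking 6 records:
  Dave Moore: {age: 35, city: Lima}
  Bob Anderson: {age: 44, city: New York} <-- MATCH
  Eve Brown: {age: 45, city: Mumbai}
  Dave Taylor: {age: 55, city: Vienna}
  Grace Jackson: {age: 57, city: Paris}
  Eve Wilson: {age: 55, city: Sydney}

Matches: ["Bob Anderson"]

["Bob Anderson"]


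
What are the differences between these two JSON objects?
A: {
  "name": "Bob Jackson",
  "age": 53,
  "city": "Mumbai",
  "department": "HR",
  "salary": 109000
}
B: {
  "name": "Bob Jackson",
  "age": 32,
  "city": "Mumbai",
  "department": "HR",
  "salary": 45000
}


Comparing each field (in key order):
  name: same
  age: DIFFERENT
  city: same
  department: same
  salary: DIFFERENT
Differences:
  age: 53 -> 32
  salary: 109000 -> 45000

2 field(s) changed

2 changes: age, salary


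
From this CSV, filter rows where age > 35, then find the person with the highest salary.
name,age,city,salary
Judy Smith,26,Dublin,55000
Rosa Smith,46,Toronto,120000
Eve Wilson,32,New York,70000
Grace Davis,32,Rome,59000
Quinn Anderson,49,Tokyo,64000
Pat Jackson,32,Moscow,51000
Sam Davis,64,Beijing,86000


Filter: age > 35
Sort by: salary (descending)

Filtered records (3):
  Rosa Smith, age 46, salary $120000
  Sam Davis, age 64, salary $86000
  Quinn Anderson, age 49, salary $64000

Highest salary: Rosa Smith ($120000)

Rosa Smith


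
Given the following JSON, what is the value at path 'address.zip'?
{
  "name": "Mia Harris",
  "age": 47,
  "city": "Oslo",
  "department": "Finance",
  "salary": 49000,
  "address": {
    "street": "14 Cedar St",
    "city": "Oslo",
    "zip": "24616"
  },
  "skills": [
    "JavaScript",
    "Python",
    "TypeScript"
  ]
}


Query: address.zip
Path: address -> zip
Value: 24616

24616


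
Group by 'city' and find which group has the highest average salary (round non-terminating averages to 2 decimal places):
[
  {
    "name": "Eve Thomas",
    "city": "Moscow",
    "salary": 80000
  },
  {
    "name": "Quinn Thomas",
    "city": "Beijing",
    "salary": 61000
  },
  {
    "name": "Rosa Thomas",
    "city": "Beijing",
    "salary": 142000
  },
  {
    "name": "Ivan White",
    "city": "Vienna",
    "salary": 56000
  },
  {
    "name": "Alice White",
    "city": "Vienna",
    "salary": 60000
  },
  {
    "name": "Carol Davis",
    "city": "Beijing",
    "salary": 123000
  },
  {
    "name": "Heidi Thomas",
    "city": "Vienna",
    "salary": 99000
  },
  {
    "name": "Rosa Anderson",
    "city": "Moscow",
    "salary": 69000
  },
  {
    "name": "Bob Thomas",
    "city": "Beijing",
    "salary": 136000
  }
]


Group by: city

Groups:
  Beijing: 4 people, avg salary = 462000/4 = $115500
  Moscow: 2 people, avg salary = 149000/2 = $74500
  Vienna: 3 people, avg salary = 215000/3 ≈ $71666.67

Highest average salary: Beijing ($115500)

Beijing ($115500)


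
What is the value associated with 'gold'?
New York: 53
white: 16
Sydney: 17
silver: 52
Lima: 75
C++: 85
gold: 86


Looking up key 'gold'
Value: 86

86


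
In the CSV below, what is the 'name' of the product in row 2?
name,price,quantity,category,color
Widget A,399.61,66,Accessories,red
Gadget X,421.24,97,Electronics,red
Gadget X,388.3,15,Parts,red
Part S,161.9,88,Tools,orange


Query: Row 2 ('Gadget X'), column 'name'
Value: Gadget X

Gadget X


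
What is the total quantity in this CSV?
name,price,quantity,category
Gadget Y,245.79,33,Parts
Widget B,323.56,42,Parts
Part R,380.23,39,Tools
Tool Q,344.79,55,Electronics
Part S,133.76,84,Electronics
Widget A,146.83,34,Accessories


Computing total quantity:
Values: [33, 42, 39, 55, 84, 34]
Sum = 287

287


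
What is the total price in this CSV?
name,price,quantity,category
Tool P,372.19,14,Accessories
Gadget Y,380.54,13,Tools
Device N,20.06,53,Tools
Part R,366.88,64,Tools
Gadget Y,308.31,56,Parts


Computing total price:
Values: [372.19, 380.54, 20.06, 366.88, 308.31]
Sum = 1447.98

1447.98


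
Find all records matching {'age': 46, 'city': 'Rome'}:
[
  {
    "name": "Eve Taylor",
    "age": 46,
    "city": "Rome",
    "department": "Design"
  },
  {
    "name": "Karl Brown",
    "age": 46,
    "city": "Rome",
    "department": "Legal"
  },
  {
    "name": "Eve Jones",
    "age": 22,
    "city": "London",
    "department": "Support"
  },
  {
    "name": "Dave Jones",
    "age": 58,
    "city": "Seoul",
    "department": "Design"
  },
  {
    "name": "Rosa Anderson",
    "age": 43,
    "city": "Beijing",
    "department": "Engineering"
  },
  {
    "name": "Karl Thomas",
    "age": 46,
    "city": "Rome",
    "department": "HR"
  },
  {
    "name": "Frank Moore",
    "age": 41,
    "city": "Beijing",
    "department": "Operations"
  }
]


Search criteria: {'age': 46, 'city': 'Rome'}

Checking 7 records:
  Eve Taylor: {age: 46, city: Rome} <-- MATCH
  Karl Brown: {age: 46, city: Rome} <-- MATCH
  Eve Jones: {age: 22, city: London}
  Dave Jones: {age: 58, city: Seoul}
  Rosa Anderson: {age: 43, city: Beijing}
  Karl Thomas: {age: 46, city: Rome} <-- MATCH
  Frank Moore: {age: 41, city: Beijing}

Matches: ["Eve Taylor", "Karl Brown", "Karl Thomas"]

["Eve Taylor", "Karl Brown", "Karl Thomas"]


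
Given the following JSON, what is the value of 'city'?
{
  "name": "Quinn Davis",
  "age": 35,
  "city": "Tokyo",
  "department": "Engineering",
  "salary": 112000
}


Looking up field 'city'
Value: Tokyo

Tokyo


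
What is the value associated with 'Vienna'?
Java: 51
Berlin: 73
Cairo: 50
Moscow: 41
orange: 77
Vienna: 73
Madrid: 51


Looking up key 'Vienna'
Value: 73

73


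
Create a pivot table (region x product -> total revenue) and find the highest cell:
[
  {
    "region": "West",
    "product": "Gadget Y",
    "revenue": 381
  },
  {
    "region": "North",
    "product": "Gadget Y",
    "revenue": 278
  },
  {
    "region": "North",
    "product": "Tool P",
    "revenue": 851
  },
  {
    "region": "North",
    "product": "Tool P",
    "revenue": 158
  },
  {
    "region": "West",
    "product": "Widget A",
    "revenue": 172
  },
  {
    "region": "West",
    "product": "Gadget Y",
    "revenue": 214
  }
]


Pivot: region (rows) x product (columns) -> total revenue

     Gadget Y      Tool P        Widget A    
North          278          1009             0  
West           595             0           172  

Highest: North / Tool P = $1009

North / Tool P = $1009


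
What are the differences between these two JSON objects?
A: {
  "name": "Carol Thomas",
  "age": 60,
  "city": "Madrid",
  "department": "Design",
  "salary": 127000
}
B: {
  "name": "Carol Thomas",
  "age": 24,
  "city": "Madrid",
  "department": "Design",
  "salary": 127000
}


Comparing each field (in key order):
  name: same
  age: DIFFERENT
  city: same
  department: same
  salary: same
Differences:
  age: 60 -> 24

1 field(s) changed

1 change: age


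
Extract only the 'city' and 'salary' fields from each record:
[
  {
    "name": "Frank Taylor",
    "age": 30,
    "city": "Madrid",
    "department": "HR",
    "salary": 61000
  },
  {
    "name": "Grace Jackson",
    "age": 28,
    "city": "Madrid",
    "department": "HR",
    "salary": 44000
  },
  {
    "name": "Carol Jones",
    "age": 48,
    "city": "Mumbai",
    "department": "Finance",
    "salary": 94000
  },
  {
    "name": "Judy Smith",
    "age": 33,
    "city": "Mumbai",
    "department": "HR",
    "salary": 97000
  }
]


Original: 4 records with fields: name, age, city, department, salary
Keep: ['city', 'salary']
Drop: ['name', 'age', 'department']
Result: 4 records, 2 fields each

[
  {
    "city": "Madrid",
    "salary": 61000
  },
  {
    "city": "Madrid",
    "salary": 44000
  },
  {
    "city": "Mumbai",
    "salary": 94000
  },
  {
    "city": "Mumbai",
    "salary": 97000
  }
]
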